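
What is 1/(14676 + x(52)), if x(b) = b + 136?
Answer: 1/14864 ≈ 6.7277e-5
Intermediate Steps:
x(b) = 136 + b
1/(14676 + x(52)) = 1/(14676 + (136 + 52)) = 1/(14676 + 188) = 1/14864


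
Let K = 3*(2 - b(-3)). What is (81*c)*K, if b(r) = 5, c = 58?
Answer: -42282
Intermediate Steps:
K = -9 (K = 3*(2 - 1*5) = 3*(2 - 5) = 3*(-3) = -9)
(81*c)*K = (81*58)*(-9) = 4698*(-9) = -42282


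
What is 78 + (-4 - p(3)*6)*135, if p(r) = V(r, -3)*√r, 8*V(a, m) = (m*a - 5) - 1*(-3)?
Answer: -462 + 4455*√3/4 ≈ 1467.1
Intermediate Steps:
V(a, m) = -¼ + a*m/8 (V(a, m) = ((m*a - 5) - 1*(-3))/8 = ((a*m - 5) + 3)/8 = ((-5 + a*m) + 3)/8 = (-2 + a*m)/8 = -¼ + a*m/8)
p(r) = √r*(-¼ - 3*r/8) (p(r) = (-¼ + (⅛)*r*(-3))*√r = (-¼ - 3*r/8)*√r = √r*(-¼ - 3*r/8))
78 + (-4 - p(3)*6)*135 = 78 + (-4 - √3*(-2 - 3*3)/8*6)*135 = 78 + (-4 - √3*(-2 - 9)/8*6)*135 = 78 + (-4 - (⅛)*√3*(-11)*6)*135 = 78 + (-4 - (-11*√3/8)*6)*135 = 78 + (-4 - (-33)*√3/4)*135 = 78 + (-4 + 33*√3/4)*135 = 78 + (-540 + 4455*√3/4) = -462 + 4455*√3/4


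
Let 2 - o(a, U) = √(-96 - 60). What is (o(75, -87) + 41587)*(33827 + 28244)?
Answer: 2581470819 - 124142*I*√39 ≈ 2.5815e+9 - 7.7527e+5*I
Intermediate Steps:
o(a, U) = 2 - 2*I*√39 (o(a, U) = 2 - √(-96 - 60) = 2 - √(-156) = 2 - 2*I*√39)
(o(75, -87) + 41587)*(33827 + 28244) = ((2 - 2*I*√39) + 41587)*(33827 + 28244) = (41589 - 2*I*√39)*62071 = 2581470819 - 124142*I*√39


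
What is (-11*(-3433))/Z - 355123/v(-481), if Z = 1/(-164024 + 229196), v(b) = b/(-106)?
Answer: 1183746760478/481 ≈ 2.4610e+9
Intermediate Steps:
v(b) = -b/106 (v(b) = b*(-1/106) = -b/106)
Z = 1/65172 ≈ 1.5344e-5
(-11*(-3433))/Z - 355123/v(-481) = (-11*(-3433))/(1/65172) - 355123/((-1/106*(-481))) = 37763*65172 - 355123/481/106 = 2461090236 - 355123*106/481 = 2461090236 - 37643038/481 = 1183746760478/481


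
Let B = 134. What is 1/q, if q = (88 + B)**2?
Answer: 1/49284 ≈ 2.0291e-5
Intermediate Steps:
q = 49284 (q = (88 + 134)**2 = 222**2 = 49284)
1/q = 1/49284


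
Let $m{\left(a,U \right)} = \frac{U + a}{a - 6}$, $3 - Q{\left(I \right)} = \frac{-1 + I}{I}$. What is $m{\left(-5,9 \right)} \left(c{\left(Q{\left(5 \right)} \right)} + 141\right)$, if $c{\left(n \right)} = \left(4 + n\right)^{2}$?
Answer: $- \frac{17944}{275} \approx -65.251$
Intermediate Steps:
$Q{\left(I \right)} = 3 - \frac{-1 + I}{I}$
$m{\left(a,U \right)} = \frac{U + a}{-6 + a}$
$m{\left(-5,9 \right)} \left(c{\left(Q{\left(5 \right)} \right)} + 141\right) = \frac{9 - 5}{-6 - 5} \left(\left(4 + \left(2 + \frac{1}{5}\right)\right)^{2} + 141\right) = \frac{1}{-11} \cdot 4 \left(\left(4 + \left(2 + \frac{1}{5}\right)\right)^{2} + 141\right) = \left(- \frac{1}{11}\right) 4 \left(\left(4 + \frac{11}{5}\right)^{2} + 141\right) = - \frac{4 \left(\left(\frac{31}{5}\right)^{2} + 141\right)}{11} = - \frac{4 \left(\frac{961}{25} + 141\right)}{11} = \left(- \frac{4}{11}\right) \frac{4486}{25} = - \frac{17944}{275}$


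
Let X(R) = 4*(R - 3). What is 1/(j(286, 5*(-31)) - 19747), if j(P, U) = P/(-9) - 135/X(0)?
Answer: -36/711631 ≈ -5.0588e-5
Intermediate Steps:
X(R) = -12 + 4*R (X(R) = 4*(-3 + R) = -12 + 4*R)
j(P, U) = 45/4 - P/9 (j(P, U) = P/(-9) - 135/(-12 + 4*0) = P*(-⅑) - 135/(-12 + 0) = -P/9 - 135/(-12) = -P/9 - 135*(-1/12) = -P/9 + 45/4 = 45/4 - P/9)
1/(j(286, 5*(-31)) - 19747) = 1/((45/4 - ⅑*286) - 19747) = 1/((45/4 - 286/9) - 19747) = 1/(-739/36 - 19747) = 1/(-711631/36) = -36/711631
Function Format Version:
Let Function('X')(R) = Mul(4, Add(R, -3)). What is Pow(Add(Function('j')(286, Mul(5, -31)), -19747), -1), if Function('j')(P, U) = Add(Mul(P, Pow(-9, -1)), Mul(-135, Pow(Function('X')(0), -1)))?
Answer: Rational(-36, 711631) ≈ -5.0588e-5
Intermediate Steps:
Function('X')(R) = Add(-12, Mul(4, R)) (Function('X')(R) = Mul(4, Add(-3, R)) = Add(-12, Mul(4, R)))
Function('j')(P, U) = Add(Rational(45, 4), Mul(Rational(-1, 9), P)) (Function('j')(P, U) = Add(Mul(P, Pow(-9, -1)), Mul(-135, Pow(Add(-12, Mul(4, 0)), -1))) = Add(Mul(P, Rational(-1, 9)), Mul(-135, Pow(Add(-12, 0), -1))) = Add(Mul(Rational(-1, 9), P), Mul(-135, Pow(-12, -1))) = Add(Mul(Rational(-1, 9), P), Mul(-135, Rational(-1, 12))) = Add(Mul(Rational(-1, 9), P), Rational(45, 4)) = Add(Rational(45, 4), Mul(Rational(-1, 9), P)))
Pow(Add(Function('j')(286, Mul(5, -31)), -19747), -1) = Pow(Add(Add(Rational(45, 4), Mul(Rational(-1, 9), 286)), -19747), -1) = Pow(Add(Add(Rational(45, 4), Rational(-286, 9)), -19747), -1) = Pow(Add(Rational(-739, 36), -19747), -1) = Pow(Rational(-711631, 36), -1) = Rational(-36, 711631)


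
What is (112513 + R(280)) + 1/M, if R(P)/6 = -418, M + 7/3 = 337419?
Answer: 111352561253/1012250 ≈ 1.1001e+5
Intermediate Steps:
M = 1012250/3 (M = -7/3 + 337419 = 1012250/3 ≈ 3.3742e+5)
R(P) = -2508 (R(P) = 6*(-418) = -2508)
(112513 + R(280)) + 1/M = (112513 - 2508) + 1/(1012250/3) = 110005 + 3/1012250 = 111352561253/1012250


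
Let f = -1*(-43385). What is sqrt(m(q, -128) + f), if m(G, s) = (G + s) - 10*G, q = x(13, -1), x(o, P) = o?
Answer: 2*sqrt(10785) ≈ 207.70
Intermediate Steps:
q = 13
f = 43385
m(G, s) = s - 9*G
sqrt(m(q, -128) + f) = sqrt((-128 - 9*13) + 43385) = sqrt((-128 - 117) + 43385) = sqrt(-245 + 43385) = sqrt(43140) = 2*sqrt(10785)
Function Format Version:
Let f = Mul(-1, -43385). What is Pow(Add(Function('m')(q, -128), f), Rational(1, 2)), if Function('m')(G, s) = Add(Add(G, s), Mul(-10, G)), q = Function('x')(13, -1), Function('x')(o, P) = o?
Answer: Mul(2, Pow(10785, Rational(1, 2))) ≈ 207.70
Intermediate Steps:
q = 13
f = 43385
Function('m')(G, s) = Add(s, Mul(-9, G))
Pow(Add(Function('m')(q, -128), f), Rational(1, 2)) = Pow(Add(Add(-128, Mul(-9, 13)), 43385), Rational(1, 2)) = Pow(Add(Add(-128, -117), 43385), Rational(1, 2)) = Pow(Add(-245, 43385), Rational(1, 2)) = Pow(43140, Rational(1, 2)) = Mul(2, Pow(10785, Rational(1, 2)))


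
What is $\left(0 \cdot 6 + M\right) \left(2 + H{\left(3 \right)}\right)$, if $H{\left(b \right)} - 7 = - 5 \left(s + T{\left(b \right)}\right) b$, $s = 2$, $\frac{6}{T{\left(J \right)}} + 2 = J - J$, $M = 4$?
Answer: $96$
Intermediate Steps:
$T{\left(J \right)} = -3$ ($T{\left(J \right)} = \frac{6}{-2 + \left(J - J\right)} = \frac{6}{-2 + 0} = \frac{6}{-2} = 6 \left(- \frac{1}{2}\right) = -3$)
$H{\left(b \right)} = 7 + 5 b$ ($H{\left(b \right)} = 7 + - 5 \left(2 - 3\right) b = 7 + \left(-5\right) \left(-1\right) b = 7 + 5 b$)
$\left(0 \cdot 6 + M\right) \left(2 + H{\left(3 \right)}\right) = \left(0 \cdot 6 + 4\right) \left(2 + \left(7 + 5 \cdot 3\right)\right) = \left(0 + 4\right) \left(2 + \left(7 + 15\right)\right) = 4 \left(2 + 22\right) = 4 \cdot 24 = 96$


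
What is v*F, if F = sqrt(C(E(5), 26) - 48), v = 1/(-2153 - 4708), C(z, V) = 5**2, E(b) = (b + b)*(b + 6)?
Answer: -I*sqrt(23)/6861 ≈ -0.000699*I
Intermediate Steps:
E(b) = 2*b*(6 + b) (E(b) = (2*b)*(6 + b) = 2*b*(6 + b))
C(z, V) = 25
v = -1/6861 (v = 1/(-6861) = -1/6861 ≈ -0.00014575)
F = I*sqrt(23) (F = sqrt(25 - 48) = sqrt(-23) = I*sqrt(23) ≈ 4.7958*I)
v*F = -I*sqrt(23)/6861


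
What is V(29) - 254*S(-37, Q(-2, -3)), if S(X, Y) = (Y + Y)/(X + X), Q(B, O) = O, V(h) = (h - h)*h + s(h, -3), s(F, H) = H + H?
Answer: -984/37 ≈ -26.595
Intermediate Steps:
s(F, H) = 2*H
V(h) = -6 (V(h) = (h - h)*h + 2*(-3) = 0*h - 6 = 0 - 6 = -6)
S(X, Y) = Y/X (S(X, Y) = (2*Y)/((2*X)) = (2*Y)*(1/(2*X)) = Y/X)
V(29) - 254*S(-37, Q(-2, -3)) = -6 - (-762)/(-37) = -6 - (-762)*(-1)/37 = -6 - 254*3/37 = -6 - 762/37 = -984/37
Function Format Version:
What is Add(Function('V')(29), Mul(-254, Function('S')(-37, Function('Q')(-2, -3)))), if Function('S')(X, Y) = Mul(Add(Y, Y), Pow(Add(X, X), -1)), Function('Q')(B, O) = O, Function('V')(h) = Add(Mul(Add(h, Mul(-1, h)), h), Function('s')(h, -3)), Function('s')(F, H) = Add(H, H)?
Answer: Rational(-984, 37) ≈ -26.595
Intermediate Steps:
Function('s')(F, H) = Mul(2, H)
Function('V')(h) = -6 (Function('V')(h) = Add(Mul(Add(h, Mul(-1, h)), h), Mul(2, -3)) = Add(Mul(0, h), -6) = Add(0, -6) = -6)
Function('S')(X, Y) = Mul(Y, Pow(X, -1)) (Function('S')(X, Y) = Mul(Mul(2, Y), Pow(Mul(2, X), -1)) = Mul(Mul(2, Y), Mul(Rational(1, 2), Pow(X, -1))) = Mul(Y, Pow(X, -1)))
Add(Function('V')(29), Mul(-254, Function('S')(-37, Function('Q')(-2, -3)))) = Add(-6, Mul(-254, Mul(-3, Pow(-37, -1)))) = Add(-6, Mul(-254, Mul(-3, Rational(-1, 37)))) = Add(-6, Mul(-254, Rational(3, 37))) = Add(-6, Rational(-762, 37)) = Rational(-984, 37)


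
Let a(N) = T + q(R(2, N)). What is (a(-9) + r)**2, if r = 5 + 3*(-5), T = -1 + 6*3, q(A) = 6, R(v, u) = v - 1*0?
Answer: 169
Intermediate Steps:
R(v, u) = v (R(v, u) = v + 0 = v)
T = 17 (T = -1 + 18 = 17)
r = -10 (r = 5 - 15 = -10)
a(N) = 23 (a(N) = 17 + 6 = 23)
(a(-9) + r)**2 = (23 - 10)**2 = 13**2 = 169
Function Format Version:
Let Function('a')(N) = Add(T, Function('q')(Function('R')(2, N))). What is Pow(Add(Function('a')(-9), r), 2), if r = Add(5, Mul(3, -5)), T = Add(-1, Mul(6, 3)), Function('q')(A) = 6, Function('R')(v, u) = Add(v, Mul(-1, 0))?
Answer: 169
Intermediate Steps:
Function('R')(v, u) = v (Function('R')(v, u) = Add(v, 0) = v)
T = 17 (T = Add(-1, 18) = 17)
r = -10 (r = Add(5, -15) = -10)
Function('a')(N) = 23 (Function('a')(N) = Add(17, 6) = 23)
Pow(Add(Function('a')(-9), r), 2) = Pow(Add(23, -10), 2) = Pow(13, 2) = 169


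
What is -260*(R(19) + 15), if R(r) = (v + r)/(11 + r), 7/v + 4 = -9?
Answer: -4060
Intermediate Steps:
v = -7/13 (v = 7/(-4 - 9) = 7/(-13) = 7*(-1/13) = -7/13 ≈ -0.53846)
R(r) = (-7/13 + r)/(11 + r)
-260*(R(19) + 15) = -260*((-7/13 + 19)/(11 + 19) + 15) = -260*((240/13)/30 + 15) = -260*((1/30)*(240/13) + 15) = -260*(8/13 + 15) = -260*203/13 = -4060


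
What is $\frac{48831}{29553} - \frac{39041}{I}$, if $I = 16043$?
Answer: $- \frac{123460980}{158039593} \approx -0.7812$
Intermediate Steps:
$\frac{48831}{29553} - \frac{39041}{I} = \frac{48831}{29553} - \frac{39041}{16043} = 48831 \cdot \frac{1}{29553} - \frac{39041}{16043} = \frac{16277}{9851} - \frac{39041}{16043} = - \frac{123460980}{158039593}$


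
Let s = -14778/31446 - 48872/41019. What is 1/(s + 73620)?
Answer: 71660193/5275504352677 ≈ 1.3584e-5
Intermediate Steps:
s = -119055983/71660193 (s = -14778*1/31446 - 48872*1/41019 = -821/1747 - 48872/41019 = -119055983/71660193 ≈ -1.6614)
1/(s + 73620) = 1/(-119055983/71660193 + 73620) = 1/(5275504352677/71660193) = 71660193/5275504352677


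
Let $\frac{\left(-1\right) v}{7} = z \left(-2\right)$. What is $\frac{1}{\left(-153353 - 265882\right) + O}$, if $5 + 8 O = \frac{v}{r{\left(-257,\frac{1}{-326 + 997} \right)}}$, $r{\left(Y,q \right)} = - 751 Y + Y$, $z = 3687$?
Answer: $- \frac{128500}{53871773511} \approx -2.3853 \cdot 10^{-6}$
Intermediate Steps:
$r{\left(Y,q \right)} = - 750 Y$
$v = 51618$ ($v = - 7 \cdot 3687 \left(-2\right) = \left(-7\right) \left(-7374\right) = 51618$)
$O = - \frac{76011}{128500}$ ($O = - \frac{5}{8} + \frac{51618 \frac{1}{\left(-750\right) \left(-257\right)}}{8} = - \frac{5}{8} + \frac{51618 \cdot \frac{1}{192750}}{8} = - \frac{5}{8} + \frac{1}{8} \cdot \frac{8603}{32125} = - \frac{5}{8} + \frac{8603}{257000} = - \frac{76011}{128500} \approx -0.59153$)
$\frac{1}{\left(-153353 - 265882\right) + O} = \frac{1}{\left(-153353 - 265882\right) - \frac{76011}{128500}} = \frac{1}{-419235 - \frac{76011}{128500}} = \frac{1}{- \frac{53871773511}{128500}} = - \frac{128500}{53871773511}$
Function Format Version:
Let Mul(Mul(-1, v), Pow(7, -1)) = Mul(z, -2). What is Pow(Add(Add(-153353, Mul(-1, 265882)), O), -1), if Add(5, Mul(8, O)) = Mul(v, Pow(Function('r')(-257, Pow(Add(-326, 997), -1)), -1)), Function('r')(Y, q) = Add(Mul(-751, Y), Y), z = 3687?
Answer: Rational(-128500, 53871773511) ≈ -2.3853e-6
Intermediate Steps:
Function('r')(Y, q) = Mul(-750, Y)
v = 51618 (v = Mul(-7, Mul(3687, -2)) = Mul(-7, -7374) = 51618)
O = Rational(-76011, 128500) (O = Add(Rational(-5, 8), Mul(Rational(1, 8), Mul(51618, Pow(Mul(-750, -257), -1)))) = Add(Rational(-5, 8), Mul(Rational(1, 8), Mul(51618, Pow(192750, -1)))) = Add(Rational(-5, 8), Mul(Rational(1, 8), Mul(51618, Rational(1, 192750)))) = Add(Rational(-5, 8), Mul(Rational(1, 8), Rational(8603, 32125))) = Add(Rational(-5, 8), Rational(8603, 257000)) = Rational(-76011, 128500) ≈ -0.59153)
Pow(Add(Add(-153353, Mul(-1, 265882)), O), -1) = Pow(Add(Add(-153353, Mul(-1, 265882)), Rational(-76011, 128500)), -1) = Pow(Add(Add(-153353, -265882), Rational(-76011, 128500)), -1) = Pow(Add(-419235, Rational(-76011, 128500)), -1) = Pow(Rational(-53871773511, 128500), -1) = Rational(-128500, 53871773511)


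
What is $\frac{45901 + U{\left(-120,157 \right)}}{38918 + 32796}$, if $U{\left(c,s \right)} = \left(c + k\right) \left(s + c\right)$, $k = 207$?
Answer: $\frac{24560}{35857} \approx 0.68494$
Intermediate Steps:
$U{\left(c,s \right)} = \left(207 + c\right) \left(c + s\right)$ ($U{\left(c,s \right)} = \left(c + 207\right) \left(s + c\right) = \left(207 + c\right) \left(c + s\right)$)
$\frac{45901 + U{\left(-120,157 \right)}}{38918 + 32796} = \frac{45901 + \left(\left(-120\right)^{2} + 207 \left(-120\right) + 207 \cdot 157 - 18840\right)}{38918 + 32796} = \frac{45901 + \left(14400 - 24840 + 32499 - 18840\right)}{71714} = \left(45901 + 3219\right) \frac{1}{71714} = 49120 \cdot \frac{1}{71714} = \frac{24560}{35857}$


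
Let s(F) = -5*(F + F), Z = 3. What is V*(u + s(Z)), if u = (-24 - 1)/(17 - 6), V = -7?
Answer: 2485/11 ≈ 225.91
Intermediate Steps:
u = -25/11 ≈ -2.2727
s(F) = -10*F
V*(u + s(Z)) = -7*(-25/11 - 10*3) = -7*(-25/11 - 30) = -7*(-355/11) = 2485/11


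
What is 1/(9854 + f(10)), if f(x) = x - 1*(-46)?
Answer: 1/9910 ≈ 0.00010091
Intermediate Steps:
f(x) = 46 + x (f(x) = x + 46 = 46 + x)
1/(9854 + f(10)) = 1/(9854 + (46 + 10)) = 1/(9854 + 56) = 1/9910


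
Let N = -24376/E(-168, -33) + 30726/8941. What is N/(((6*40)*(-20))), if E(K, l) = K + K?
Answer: -28533719/1802505600 ≈ -0.015830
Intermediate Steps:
E(K, l) = 2*K
N = 28533719/375522 (N = -24376/(2*(-168)) + 30726/8941 = -24376/(-336) + 30726*(1/8941) = -24376*(-1/336) + 30726/8941 = 3047/42 + 30726/8941 = 28533719/375522 ≈ 75.984)
N/(((6*40)*(-20))) = 28533719/(375522*(((6*40)*(-20)))) = 28533719/(375522*((240*(-20)))) = (28533719/375522)/(-4800) = (28533719/375522)*(-1/4800) = -28533719/1802505600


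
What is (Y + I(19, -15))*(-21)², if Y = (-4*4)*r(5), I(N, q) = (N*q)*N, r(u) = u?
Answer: -2423295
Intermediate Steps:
I(N, q) = q*N²
Y = -80 (Y = -4*4*5 = -16*5 = -80)
(Y + I(19, -15))*(-21)² = (-80 - 15*19²)*(-21)² = (-80 - 15*361)*441 = (-80 - 5415)*441 = -5495*441 = -2423295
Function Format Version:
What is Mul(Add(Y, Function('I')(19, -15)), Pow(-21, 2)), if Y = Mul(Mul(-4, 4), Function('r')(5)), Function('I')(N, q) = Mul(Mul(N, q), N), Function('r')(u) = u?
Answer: -2423295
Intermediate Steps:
Function('I')(N, q) = Mul(q, Pow(N, 2))
Y = -80 (Y = Mul(Mul(-4, 4), 5) = Mul(-16, 5) = -80)
Mul(Add(Y, Function('I')(19, -15)), Pow(-21, 2)) = Mul(Add(-80, Mul(-15, Pow(19, 2))), Pow(-21, 2)) = Mul(Add(-80, Mul(-15, 361)), 441) = Mul(Add(-80, -5415), 441) = Mul(-5495, 441) = -2423295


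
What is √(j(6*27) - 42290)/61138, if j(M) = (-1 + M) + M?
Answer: 3*I*√4663/61138 ≈ 0.0033508*I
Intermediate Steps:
j(M) = -1 + 2*M
√(j(6*27) - 42290)/61138 = √((-1 + 2*(6*27)) - 42290)/61138 = √((-1 + 2*162) - 42290)*(1/61138) = √((-1 + 324) - 42290)*(1/61138) = √(323 - 42290)*(1/61138) = √(-41967)*(1/61138) = (3*I*√4663)*(1/61138) = 3*I*√4663/61138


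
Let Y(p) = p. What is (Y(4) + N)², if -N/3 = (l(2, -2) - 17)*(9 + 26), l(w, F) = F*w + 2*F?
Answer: 6911641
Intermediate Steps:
l(w, F) = 2*F + F*w
N = 2625 (N = -3*(-2*(2 + 2) - 17)*(9 + 26) = -3*(-2*4 - 17)*35 = -3*(-8 - 17)*35 = -(-75)*35 = -3*(-875) = 2625)
(Y(4) + N)² = (4 + 2625)² = 2629² = 6911641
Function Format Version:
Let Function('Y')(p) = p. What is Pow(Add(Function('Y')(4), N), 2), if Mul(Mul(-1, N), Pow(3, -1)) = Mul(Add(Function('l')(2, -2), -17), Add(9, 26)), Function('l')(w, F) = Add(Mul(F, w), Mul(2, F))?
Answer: 6911641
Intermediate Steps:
Function('l')(w, F) = Add(Mul(2, F), Mul(F, w))
N = 2625 (N = Mul(-3, Mul(Add(Mul(-2, Add(2, 2)), -17), Add(9, 26))) = Mul(-3, Mul(Add(Mul(-2, 4), -17), 35)) = Mul(-3, Mul(Add(-8, -17), 35)) = Mul(-3, Mul(-25, 35)) = Mul(-3, -875) = 2625)
Pow(Add(Function('Y')(4), N), 2) = Pow(Add(4, 2625), 2) = Pow(2629, 2) = 6911641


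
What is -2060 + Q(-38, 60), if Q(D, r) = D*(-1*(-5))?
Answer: -2250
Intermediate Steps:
Q(D, r) = 5*D (Q(D, r) = D*5 = 5*D)
-2060 + Q(-38, 60) = -2060 + 5*(-38) = -2060 - 190 = -2250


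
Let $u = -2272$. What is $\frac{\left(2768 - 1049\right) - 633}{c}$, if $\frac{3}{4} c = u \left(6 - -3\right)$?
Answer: $- \frac{181}{4544} \approx -0.039833$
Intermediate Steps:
$c = -27264$ ($c = \frac{4 \left(- 2272 \left(6 - -3\right)\right)}{3} = \frac{4 \left(- 2272 \left(6 + 3\right)\right)}{3} = \frac{4 \left(\left(-2272\right) 9\right)}{3} = \frac{4}{3} \left(-20448\right) = -27264$)
$\frac{\left(2768 - 1049\right) - 633}{c} = \frac{\left(2768 - 1049\right) - 633}{-27264} = \left(\left(2768 + \left(-1478 + 429\right)\right) - 633\right) \left(- \frac{1}{27264}\right) = \left(\left(2768 - 1049\right) - 633\right) \left(- \frac{1}{27264}\right) = \left(1719 - 633\right) \left(- \frac{1}{27264}\right) = 1086 \left(- \frac{1}{27264}\right) = - \frac{181}{4544}$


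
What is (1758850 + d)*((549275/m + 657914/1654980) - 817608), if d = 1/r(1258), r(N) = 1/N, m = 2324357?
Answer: -197706825741049392602602/137384440995 ≈ -1.4391e+12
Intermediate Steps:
d = 1258 (d = 1/(1/1258) = 1258)
(1758850 + d)*((549275/m + 657914/1654980) - 817608) = (1758850 + 1258)*((549275/2324357 + 657914/1654980) - 817608) = 1760108*((549275*(1/2324357) + 657914*(1/1654980)) - 817608) = 1760108*((549275/2324357 + 328957/827490) - 817608) = 1760108*(1219133075399/1923382173930 - 817608) = 1760108*(-1572571433329484041/1923382173930) = -197706825741049392602602/137384440995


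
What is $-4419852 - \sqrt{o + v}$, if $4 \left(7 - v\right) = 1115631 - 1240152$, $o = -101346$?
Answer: $-4419852 - \frac{i \sqrt{280835}}{2} \approx -4.4199 \cdot 10^{6} - 264.97 i$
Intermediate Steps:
$v = \frac{124549}{4}$ ($v = 7 - \frac{1115631 - 1240152}{4} = 7 - - \frac{124521}{4} = 7 + \frac{124521}{4} = \frac{124549}{4} \approx 31137.0$)
$-4419852 - \sqrt{o + v} = -4419852 - \sqrt{-101346 + \frac{124549}{4}} = -4419852 - \sqrt{- \frac{280835}{4}} = -4419852 - \frac{i \sqrt{280835}}{2}$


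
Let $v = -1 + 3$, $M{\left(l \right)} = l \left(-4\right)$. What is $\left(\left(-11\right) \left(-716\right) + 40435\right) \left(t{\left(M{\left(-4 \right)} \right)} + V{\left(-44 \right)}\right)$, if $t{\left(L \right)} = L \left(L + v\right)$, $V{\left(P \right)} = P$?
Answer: $11787884$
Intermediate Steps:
$M{\left(l \right)} = - 4 l$
$v = 2$
$t{\left(L \right)} = L \left(2 + L\right)$ ($t{\left(L \right)} = L \left(L + 2\right) = L \left(2 + L\right)$)
$\left(\left(-11\right) \left(-716\right) + 40435\right) \left(t{\left(M{\left(-4 \right)} \right)} + V{\left(-44 \right)}\right) = \left(\left(-11\right) \left(-716\right) + 40435\right) \left(\left(-4\right) \left(-4\right) \left(2 - -16\right) - 44\right) = \left(7876 + 40435\right) \left(16 \left(2 + 16\right) - 44\right) = 48311 \left(16 \cdot 18 - 44\right) = 48311 \left(288 - 44\right) = 48311 \cdot 244 = 11787884$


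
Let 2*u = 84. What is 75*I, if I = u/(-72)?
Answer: -175/4 ≈ -43.750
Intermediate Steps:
u = 42 (u = (½)*84 = 42)
I = -7/12 (I = 42/(-72) = 42*(-1/72) = -7/12 ≈ -0.58333)
75*I = 75*(-7/12) = -175/4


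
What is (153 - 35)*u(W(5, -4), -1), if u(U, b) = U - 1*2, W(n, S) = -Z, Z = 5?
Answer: -826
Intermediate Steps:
W(n, S) = -5 (W(n, S) = -1*5 = -5)
u(U, b) = -2 + U (u(U, b) = U - 2 = -2 + U)
(153 - 35)*u(W(5, -4), -1) = (153 - 35)*(-2 - 5) = 118*(-7) = -826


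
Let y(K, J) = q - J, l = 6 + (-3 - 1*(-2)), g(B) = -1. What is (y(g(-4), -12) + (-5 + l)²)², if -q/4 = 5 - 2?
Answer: 0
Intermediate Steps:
q = -12 (q = -4*(5 - 2) = -4*3 = -12)
l = 5 (l = 6 + (-3 + 2) = 6 - 1 = 5)
y(K, J) = -12 - J
(y(g(-4), -12) + (-5 + l)²)² = ((-12 - 1*(-12)) + (-5 + 5)²)² = ((-12 + 12) + 0²)² = (0 + 0)² = 0² = 0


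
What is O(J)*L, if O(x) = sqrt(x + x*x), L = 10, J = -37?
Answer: 60*sqrt(37) ≈ 364.97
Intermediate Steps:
O(x) = sqrt(x + x**2)
O(J)*L = sqrt(-37*(1 - 37))*10 = sqrt(-37*(-36))*10 = sqrt(1332)*10 = (6*sqrt(37))*10 = 60*sqrt(37)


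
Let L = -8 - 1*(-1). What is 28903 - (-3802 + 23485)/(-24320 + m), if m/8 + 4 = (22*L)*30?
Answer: 1772120419/61312 ≈ 28903.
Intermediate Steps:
L = -7 (L = -8 + 1 = -7)
m = -36992 (m = -32 + 8*((22*(-7))*30) = -32 + 8*(-154*30) = -32 + 8*(-4620) = -32 - 36960 = -36992)
28903 - (-3802 + 23485)/(-24320 + m) = 28903 - (-3802 + 23485)/(-24320 - 36992) = 28903 - 19683/(-61312) = 28903 - 19683*(-1)/61312 = 28903 - 1*(-19683/61312) = 28903 + 19683/61312 = 1772120419/61312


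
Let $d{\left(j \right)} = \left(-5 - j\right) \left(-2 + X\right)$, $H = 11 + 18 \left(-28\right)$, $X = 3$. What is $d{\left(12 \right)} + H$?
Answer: $-510$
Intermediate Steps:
$H = -493$ ($H = 11 - 504 = -493$)
$d{\left(j \right)} = -5 - j$ ($d{\left(j \right)} = \left(-5 - j\right) \left(-2 + 3\right) = \left(-5 - j\right) 1 = -5 - j$)
$d{\left(12 \right)} + H = \left(-5 - 12\right) - 493 = -17 - 493 = -510$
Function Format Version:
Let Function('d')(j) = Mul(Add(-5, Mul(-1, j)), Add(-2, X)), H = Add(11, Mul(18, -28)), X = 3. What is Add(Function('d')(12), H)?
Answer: -510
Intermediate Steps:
H = -493 (H = Add(11, -504) = -493)
Function('d')(j) = Add(-5, Mul(-1, j)) (Function('d')(j) = Mul(Add(-5, Mul(-1, j)), Add(-2, 3)) = Mul(Add(-5, Mul(-1, j)), 1) = Add(-5, Mul(-1, j)))
Add(Function('d')(12), H) = Add(Add(-5, Mul(-1, 12)), -493) = Add(Add(-5, -12), -493) = Add(-17, -493) = -510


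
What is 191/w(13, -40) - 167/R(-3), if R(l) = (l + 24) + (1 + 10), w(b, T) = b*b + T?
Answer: -15431/4128 ≈ -3.7381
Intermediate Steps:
w(b, T) = T + b² (w(b, T) = b² + T = T + b²)
R(l) = 35 + l (R(l) = (24 + l) + 11 = 35 + l)
191/w(13, -40) - 167/R(-3) = 191/(-40 + 13²) - 167/(35 - 3) = 191/(-40 + 169) - 167/32 = 191/129 - 167*1/32 = 191*(1/129) - 167/32 = 191/129 - 167/32 = -15431/4128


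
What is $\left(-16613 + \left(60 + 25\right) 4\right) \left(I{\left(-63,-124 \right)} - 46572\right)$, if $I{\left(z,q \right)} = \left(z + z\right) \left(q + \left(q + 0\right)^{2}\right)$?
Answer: $32030536452$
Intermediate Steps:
$I{\left(z,q \right)} = 2 z \left(q + q^{2}\right)$
$\left(-16613 + \left(60 + 25\right) 4\right) \left(I{\left(-63,-124 \right)} - 46572\right) = \left(-16613 + \left(60 + 25\right) 4\right) \left(2 \left(-124\right) \left(-63\right) \left(1 - 124\right) - 46572\right) = \left(-16613 + 85 \cdot 4\right) \left(2 \left(-124\right) \left(-63\right) \left(-123\right) - 46572\right) = \left(-16613 + 340\right) \left(-1921752 - 46572\right) = \left(-16273\right) \left(-1968324\right) = 32030536452$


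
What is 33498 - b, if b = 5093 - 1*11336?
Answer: 39741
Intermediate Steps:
b = -6243 (b = 5093 - 11336 = -6243)
33498 - b = 33498 - 1*(-6243) = 33498 + 6243 = 39741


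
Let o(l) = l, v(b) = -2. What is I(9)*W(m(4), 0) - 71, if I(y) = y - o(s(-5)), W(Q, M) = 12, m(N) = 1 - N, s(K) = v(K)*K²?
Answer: 637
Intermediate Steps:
s(K) = -2*K²
I(y) = 50 + y (I(y) = y - (-2)*(-5)² = y - (-2)*25 = y - 1*(-50) = y + 50 = 50 + y)
I(9)*W(m(4), 0) - 71 = (50 + 9)*12 - 71 = 59*12 - 71 = 708 - 71 = 637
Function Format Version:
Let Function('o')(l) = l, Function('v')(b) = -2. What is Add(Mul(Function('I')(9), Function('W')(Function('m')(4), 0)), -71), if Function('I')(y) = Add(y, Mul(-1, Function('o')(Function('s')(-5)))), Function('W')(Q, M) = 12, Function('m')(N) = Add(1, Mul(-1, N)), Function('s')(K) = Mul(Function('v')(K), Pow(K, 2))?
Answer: 637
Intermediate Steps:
Function('s')(K) = Mul(-2, Pow(K, 2))
Function('I')(y) = Add(50, y) (Function('I')(y) = Add(y, Mul(-1, Mul(-2, Pow(-5, 2)))) = Add(y, Mul(-1, Mul(-2, 25))) = Add(y, Mul(-1, -50)) = Add(y, 50) = Add(50, y))
Add(Mul(Function('I')(9), Function('W')(Function('m')(4), 0)), -71) = Add(Mul(Add(50, 9), 12), -71) = Add(Mul(59, 12), -71) = Add(708, -71) = 637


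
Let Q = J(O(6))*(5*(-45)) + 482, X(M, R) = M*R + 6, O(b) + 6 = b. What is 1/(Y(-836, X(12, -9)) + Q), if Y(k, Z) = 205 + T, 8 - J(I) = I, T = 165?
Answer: -1/948 ≈ -0.0010549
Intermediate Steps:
O(b) = -6 + b
J(I) = 8 - I
X(M, R) = 6 + M*R
Y(k, Z) = 370 (Y(k, Z) = 205 + 165 = 370)
Q = -1318 (Q = (8 - (-6 + 6))*(5*(-45)) + 482 = (8 - 1*0)*(-225) + 482 = (8 + 0)*(-225) + 482 = 8*(-225) + 482 = -1800 + 482 = -1318)
1/(Y(-836, X(12, -9)) + Q) = 1/(370 - 1318) = 1/(-948) = -1/948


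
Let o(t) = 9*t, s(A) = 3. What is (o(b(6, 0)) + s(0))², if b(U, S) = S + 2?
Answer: 441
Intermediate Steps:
b(U, S) = 2 + S
(o(b(6, 0)) + s(0))² = (9*(2 + 0) + 3)² = (9*2 + 3)² = (18 + 3)² = 21² = 441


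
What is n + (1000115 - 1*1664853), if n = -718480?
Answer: -1383218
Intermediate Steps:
n + (1000115 - 1*1664853) = -718480 + (1000115 - 1*1664853) = -718480 + (1000115 - 1664853) = -718480 - 664738 = -1383218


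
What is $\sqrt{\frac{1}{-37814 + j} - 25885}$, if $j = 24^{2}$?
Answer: $\frac{i \sqrt{35893917887178}}{37238} \approx 160.89 i$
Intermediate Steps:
$j = 576$
$\sqrt{\frac{1}{-37814 + j} - 25885} = \sqrt{\frac{1}{-37814 + 576} - 25885} = \sqrt{\frac{1}{-37238} - 25885} = \sqrt{- \frac{1}{37238} - 25885} = \sqrt{- \frac{963905631}{37238}} = \frac{i \sqrt{35893917887178}}{37238}$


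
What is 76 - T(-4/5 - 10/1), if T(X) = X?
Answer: 434/5 ≈ 86.800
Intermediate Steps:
76 - T(-4/5 - 10/1) = 76 - (-4/5 - 10/1) = 76 - (-4*⅕ - 10*1) = 76 - (-⅘ - 10) = 76 - 1*(-54/5) = 76 + 54/5 = 434/5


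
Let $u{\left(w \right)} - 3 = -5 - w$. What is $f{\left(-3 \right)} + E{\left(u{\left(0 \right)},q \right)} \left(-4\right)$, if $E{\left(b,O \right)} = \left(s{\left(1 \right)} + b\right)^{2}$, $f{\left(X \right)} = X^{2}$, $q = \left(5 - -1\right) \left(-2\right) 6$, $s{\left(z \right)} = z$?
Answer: $5$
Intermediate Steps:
$q = -72$ ($q = \left(5 + 1\right) \left(-2\right) 6 = 6 \left(-2\right) 6 = \left(-12\right) 6 = -72$)
$u{\left(w \right)} = -2 - w$ ($u{\left(w \right)} = 3 - \left(5 + w\right) = -2 - w$)
$E{\left(b,O \right)} = \left(1 + b\right)^{2}$
$f{\left(-3 \right)} + E{\left(u{\left(0 \right)},q \right)} \left(-4\right) = \left(-3\right)^{2} + \left(1 - 2\right)^{2} \left(-4\right) = 9 + \left(1 + \left(-2 + 0\right)\right)^{2} \left(-4\right) = 9 + \left(1 - 2\right)^{2} \left(-4\right) = 9 + \left(-1\right)^{2} \left(-4\right) = 9 + 1 \left(-4\right) = 9 - 4 = 5$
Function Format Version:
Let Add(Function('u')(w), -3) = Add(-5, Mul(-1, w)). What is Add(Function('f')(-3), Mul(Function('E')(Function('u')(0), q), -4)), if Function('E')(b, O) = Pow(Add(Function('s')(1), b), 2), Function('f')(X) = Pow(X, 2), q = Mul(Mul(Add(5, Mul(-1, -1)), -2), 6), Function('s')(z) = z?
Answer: 5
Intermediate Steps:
q = -72 (q = Mul(Mul(Add(5, 1), -2), 6) = Mul(Mul(6, -2), 6) = Mul(-12, 6) = -72)
Function('u')(w) = Add(-2, Mul(-1, w)) (Function('u')(w) = Add(3, Add(-5, Mul(-1, w))) = Add(-2, Mul(-1, w)))
Function('E')(b, O) = Pow(Add(1, b), 2)
Add(Function('f')(-3), Mul(Function('E')(Function('u')(0), q), -4)) = Add(Pow(-3, 2), Mul(Pow(Add(1, Add(-2, Mul(-1, 0))), 2), -4)) = Add(9, Mul(Pow(Add(1, Add(-2, 0)), 2), -4)) = Add(9, Mul(Pow(Add(1, -2), 2), -4)) = Add(9, Mul(Pow(-1, 2), -4)) = Add(9, Mul(1, -4)) = Add(9, -4) = 5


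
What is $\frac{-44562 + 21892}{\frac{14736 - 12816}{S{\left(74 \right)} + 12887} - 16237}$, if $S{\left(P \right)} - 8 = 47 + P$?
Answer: $\frac{36884090}{26417359} \approx 1.3962$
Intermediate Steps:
$S{\left(P \right)} = 55 + P$ ($S{\left(P \right)} = 8 + \left(47 + P\right) = 55 + P$)
$\frac{-44562 + 21892}{\frac{14736 - 12816}{S{\left(74 \right)} + 12887} - 16237} = \frac{-44562 + 21892}{\frac{14736 - 12816}{\left(55 + 74\right) + 12887} - 16237} = - \frac{22670}{\frac{1920}{129 + 12887} - 16237} = - \frac{22670}{\frac{1920}{13016} - 16237} = - \frac{22670}{1920 \cdot \frac{1}{13016} - 16237} = - \frac{22670}{\frac{240}{1627} - 16237} = - \frac{22670}{- \frac{26417359}{1627}} = \left(-22670\right) \left(- \frac{1627}{26417359}\right) = \frac{36884090}{26417359}$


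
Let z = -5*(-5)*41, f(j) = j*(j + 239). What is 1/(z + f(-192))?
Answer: -1/7999 ≈ -0.00012502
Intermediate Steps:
f(j) = j*(239 + j)
z = 1025 (z = 25*41 = 1025)
1/(z + f(-192)) = 1/(1025 - 192*(239 - 192)) = 1/(1025 - 192*47) = 1/(1025 - 9024) = 1/(-7999) = -1/7999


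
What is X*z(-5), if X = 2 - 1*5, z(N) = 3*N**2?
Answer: -225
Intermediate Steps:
X = -3 (X = 2 - 5 = -3)
X*z(-5) = -9*(-5)**2 = -9*25 = -3*75 = -225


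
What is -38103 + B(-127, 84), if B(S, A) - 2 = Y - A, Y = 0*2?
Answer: -38185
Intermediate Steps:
Y = 0
B(S, A) = 2 - A (B(S, A) = 2 + (0 - A) = 2 - A)
-38103 + B(-127, 84) = -38103 + (2 - 1*84) = -38103 + (2 - 84) = -38103 - 82 = -38185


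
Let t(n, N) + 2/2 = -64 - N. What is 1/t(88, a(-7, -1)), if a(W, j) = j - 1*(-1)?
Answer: -1/65 ≈ -0.015385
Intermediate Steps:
a(W, j) = 1 + j (a(W, j) = j + 1 = 1 + j)
t(n, N) = -65 - N (t(n, N) = -1 + (-64 - N) = -65 - N)
1/t(88, a(-7, -1)) = 1/(-65 - (1 - 1)) = 1/(-65 - 1*0) = 1/(-65 + 0) = 1/(-65) = -1/65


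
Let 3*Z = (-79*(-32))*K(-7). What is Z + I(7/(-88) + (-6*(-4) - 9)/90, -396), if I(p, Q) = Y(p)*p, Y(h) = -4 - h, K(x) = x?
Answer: -411138289/69696 ≈ -5899.0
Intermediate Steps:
Z = -17696/3 (Z = (-79*(-32)*(-7))/3 = (2528*(-7))/3 = (⅓)*(-17696) = -17696/3 ≈ -5898.7)
I(p, Q) = p*(-4 - p) (I(p, Q) = (-4 - p)*p = p*(-4 - p))
Z + I(7/(-88) + (-6*(-4) - 9)/90, -396) = -17696/3 - (7/(-88) + (-6*(-4) - 9)/90)*(4 + (7/(-88) + (-6*(-4) - 9)/90)) = -17696/3 - (7*(-1/88) + (24 - 9)*(1/90))*(4 + (7*(-1/88) + (24 - 9)*(1/90))) = -17696/3 - (-7/88 + 15*(1/90))*(4 + (-7/88 + 15*(1/90))) = -17696/3 - (-7/88 + ⅙)*(4 + (-7/88 + ⅙)) = -17696/3 - 1*23/264*(4 + 23/264) = -17696/3 - 1*23/264*1079/264 = -17696/3 - 24817/69696 = -411138289/69696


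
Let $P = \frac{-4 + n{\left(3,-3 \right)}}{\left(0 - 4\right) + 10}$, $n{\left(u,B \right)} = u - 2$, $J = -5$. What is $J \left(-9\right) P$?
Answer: $- \frac{45}{2} \approx -22.5$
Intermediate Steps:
$n{\left(u,B \right)} = -2 + u$
$P = - \frac{1}{2}$ ($P = \frac{-4 + \left(-2 + 3\right)}{\left(0 - 4\right) + 10} = \frac{-4 + 1}{-4 + 10} = - \frac{3}{6} = \left(-3\right) \frac{1}{6} = - \frac{1}{2} \approx -0.5$)
$J \left(-9\right) P = \left(-5\right) \left(-9\right) \left(- \frac{1}{2}\right) = 45 \left(- \frac{1}{2}\right) = - \frac{45}{2}$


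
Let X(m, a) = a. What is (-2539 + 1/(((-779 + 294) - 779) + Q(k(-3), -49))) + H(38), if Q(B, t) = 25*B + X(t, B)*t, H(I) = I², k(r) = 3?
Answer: -1462921/1336 ≈ -1095.0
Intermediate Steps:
Q(B, t) = 25*B + B*t
(-2539 + 1/(((-779 + 294) - 779) + Q(k(-3), -49))) + H(38) = (-2539 + 1/(((-779 + 294) - 779) + 3*(25 - 49))) + 38² = (-2539 + 1/((-485 - 779) + 3*(-24))) + 1444 = (-2539 + 1/(-1264 - 72)) + 1444 = (-2539 + 1/(-1336)) + 1444 = (-2539 - 1/1336) + 1444 = -3392105/1336 + 1444 = -1462921/1336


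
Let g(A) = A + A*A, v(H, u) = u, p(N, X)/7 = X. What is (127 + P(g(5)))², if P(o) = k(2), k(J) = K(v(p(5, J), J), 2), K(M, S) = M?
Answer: 16641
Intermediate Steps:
p(N, X) = 7*X
g(A) = A + A²
k(J) = J
P(o) = 2
(127 + P(g(5)))² = (127 + 2)² = 129² = 16641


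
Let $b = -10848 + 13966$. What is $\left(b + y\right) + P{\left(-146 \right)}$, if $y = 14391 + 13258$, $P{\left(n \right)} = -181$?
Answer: $30586$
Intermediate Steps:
$b = 3118$
$y = 27649$
$\left(b + y\right) + P{\left(-146 \right)} = \left(3118 + 27649\right) - 181 = 30767 - 181 = 30586$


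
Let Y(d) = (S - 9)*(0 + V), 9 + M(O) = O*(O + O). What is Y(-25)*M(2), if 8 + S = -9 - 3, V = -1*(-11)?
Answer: 319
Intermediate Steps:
V = 11
S = -20 (S = -8 + (-9 - 3) = -8 - 12 = -20)
M(O) = -9 + 2*O² (M(O) = -9 + O*(O + O) = -9 + O*(2*O) = -9 + 2*O²)
Y(d) = -319 (Y(d) = (-20 - 9)*(0 + 11) = -29*11 = -319)
Y(-25)*M(2) = -319*(-9 + 2*2²) = -319*(-9 + 2*4) = -319*(-9 + 8) = -319*(-1) = 319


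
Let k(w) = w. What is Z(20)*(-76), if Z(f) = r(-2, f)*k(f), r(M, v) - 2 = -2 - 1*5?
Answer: 7600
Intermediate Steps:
r(M, v) = -5 (r(M, v) = 2 + (-2 - 1*5) = 2 + (-2 - 5) = 2 - 7 = -5)
Z(f) = -5*f
Z(20)*(-76) = -5*20*(-76) = -100*(-76) = 7600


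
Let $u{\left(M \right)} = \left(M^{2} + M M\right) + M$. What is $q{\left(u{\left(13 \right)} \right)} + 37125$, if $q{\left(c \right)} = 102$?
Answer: $37227$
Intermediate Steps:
$u{\left(M \right)} = M + 2 M^{2}$ ($u{\left(M \right)} = \left(M^{2} + M^{2}\right) + M = 2 M^{2} + M = M + 2 M^{2}$)
$q{\left(u{\left(13 \right)} \right)} + 37125 = 102 + 37125 = 37227$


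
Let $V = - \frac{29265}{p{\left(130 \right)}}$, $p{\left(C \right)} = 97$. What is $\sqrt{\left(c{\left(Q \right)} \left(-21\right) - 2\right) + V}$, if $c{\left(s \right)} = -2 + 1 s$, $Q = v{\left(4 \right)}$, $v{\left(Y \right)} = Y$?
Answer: $\frac{i \sqrt{3252701}}{97} \approx 18.593 i$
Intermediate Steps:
$Q = 4$
$c{\left(s \right)} = -2 + s$
$V = - \frac{29265}{97} \approx -301.7$
$\sqrt{\left(c{\left(Q \right)} \left(-21\right) - 2\right) + V} = \sqrt{\left(\left(-2 + 4\right) \left(-21\right) - 2\right) - \frac{29265}{97}} = \sqrt{\left(2 \left(-21\right) - 2\right) - \frac{29265}{97}} = \sqrt{\left(-42 - 2\right) - \frac{29265}{97}} = \sqrt{-44 - \frac{29265}{97}} = \sqrt{- \frac{33533}{97}} = \frac{i \sqrt{3252701}}{97}$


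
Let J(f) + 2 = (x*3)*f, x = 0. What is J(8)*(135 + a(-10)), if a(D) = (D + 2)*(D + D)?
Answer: -590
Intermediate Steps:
J(f) = -2 (J(f) = -2 + (0*3)*f = -2 + 0*f = -2 + 0 = -2)
a(D) = 2*D*(2 + D) (a(D) = (2 + D)*(2*D) = 2*D*(2 + D))
J(8)*(135 + a(-10)) = -2*(135 + 2*(-10)*(2 - 10)) = -2*(135 + 2*(-10)*(-8)) = -2*(135 + 160) = -2*295 = -590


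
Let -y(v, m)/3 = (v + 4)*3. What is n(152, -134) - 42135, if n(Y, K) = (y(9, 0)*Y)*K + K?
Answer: 2340787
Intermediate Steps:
y(v, m) = -36 - 9*v (y(v, m) = -3*(v + 4)*3 = -3*(4 + v)*3 = -3*(12 + 3*v) = -36 - 9*v)
n(Y, K) = K - 117*K*Y (n(Y, K) = ((-36 - 9*9)*Y)*K + K = ((-36 - 81)*Y)*K + K = (-117*Y)*K + K = -117*K*Y + K = K - 117*K*Y)
n(152, -134) - 42135 = -134*(1 - 117*152) - 42135 = -134*(1 - 17784) - 42135 = -134*(-17783) - 42135 = 2382922 - 42135 = 2340787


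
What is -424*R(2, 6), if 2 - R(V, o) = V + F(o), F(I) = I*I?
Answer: 15264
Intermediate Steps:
F(I) = I²
R(V, o) = 2 - V - o² (R(V, o) = 2 - (V + o²) = 2 + (-V - o²) = 2 - V - o²)
-424*R(2, 6) = -424*(2 - 1*2 - 1*6²) = -424*(2 - 2 - 1*36) = -424*(2 - 2 - 36) = -424*(-36) = 15264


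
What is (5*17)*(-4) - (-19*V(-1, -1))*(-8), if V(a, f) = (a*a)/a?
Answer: -188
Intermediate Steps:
V(a, f) = a (V(a, f) = a²/a = a)
(5*17)*(-4) - (-19*V(-1, -1))*(-8) = (5*17)*(-4) - (-19*(-1))*(-8) = 85*(-4) - 19*(-8) = -340 - 1*(-152) = -340 + 152 = -188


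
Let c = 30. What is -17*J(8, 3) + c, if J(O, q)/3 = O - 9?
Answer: 81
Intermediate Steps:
J(O, q) = -27 + 3*O (J(O, q) = 3*(O - 9) = 3*(-9 + O) = -27 + 3*O)
-17*J(8, 3) + c = -17*(-27 + 3*8) + 30 = -17*(-27 + 24) + 30 = -17*(-3) + 30 = 51 + 30 = 81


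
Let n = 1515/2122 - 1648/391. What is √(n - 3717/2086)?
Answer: 2*I*√5046125243108395/61812799 ≈ 2.2984*I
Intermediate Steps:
n = -2904691/829702 (n = 1515*(1/2122) - 1648*1/391 = 1515/2122 - 1648/391 = -2904691/829702 ≈ -3.5009)
√(n - 3717/2086) = √(-2904691/829702 - 3717/2086) = √(-2904691/829702 - 3717*1/2086) = √(-2904691/829702 - 531/298) = √(-326542420/61812799) = 2*I*√5046125243108395/61812799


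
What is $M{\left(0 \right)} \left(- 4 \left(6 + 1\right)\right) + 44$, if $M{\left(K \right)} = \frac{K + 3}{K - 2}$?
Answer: $86$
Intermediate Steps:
$M{\left(K \right)} = \frac{3 + K}{-2 + K}$
$M{\left(0 \right)} \left(- 4 \left(6 + 1\right)\right) + 44 = \frac{3 + 0}{-2 + 0} \left(- 4 \left(6 + 1\right)\right) + 44 = \frac{1}{-2} \cdot 3 \left(\left(-4\right) 7\right) + 44 = \left(- \frac{1}{2}\right) 3 \left(-28\right) + 44 = \left(- \frac{3}{2}\right) \left(-28\right) + 44 = 42 + 44 = 86$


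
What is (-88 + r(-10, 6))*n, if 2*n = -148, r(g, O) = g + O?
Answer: 6808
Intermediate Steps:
r(g, O) = O + g
n = -74 (n = (½)*(-148) = -74)
(-88 + r(-10, 6))*n = (-88 + (6 - 10))*(-74) = (-88 - 4)*(-74) = -92*(-74) = 6808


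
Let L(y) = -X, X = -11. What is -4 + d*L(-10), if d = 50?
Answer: 546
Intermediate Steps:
L(y) = 11 (L(y) = -1*(-11) = 11)
-4 + d*L(-10) = -4 + 50*11 = -4 + 550 = 546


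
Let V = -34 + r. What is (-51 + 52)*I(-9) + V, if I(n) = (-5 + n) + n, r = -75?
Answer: -132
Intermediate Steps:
I(n) = -5 + 2*n
V = -109 (V = -34 - 75 = -109)
(-51 + 52)*I(-9) + V = (-51 + 52)*(-5 + 2*(-9)) - 109 = 1*(-5 - 18) - 109 = 1*(-23) - 109 = -23 - 109 = -132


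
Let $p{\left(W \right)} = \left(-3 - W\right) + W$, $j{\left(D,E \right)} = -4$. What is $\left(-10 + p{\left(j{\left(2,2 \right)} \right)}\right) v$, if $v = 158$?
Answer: $-2054$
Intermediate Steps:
$p{\left(W \right)} = -3$
$\left(-10 + p{\left(j{\left(2,2 \right)} \right)}\right) v = \left(-10 - 3\right) 158 = \left(-13\right) 158 = -2054$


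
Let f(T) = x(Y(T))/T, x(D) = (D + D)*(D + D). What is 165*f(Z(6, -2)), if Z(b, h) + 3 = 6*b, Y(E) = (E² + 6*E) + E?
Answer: 34848000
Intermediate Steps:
Y(E) = E² + 7*E
Z(b, h) = -3 + 6*b
x(D) = 4*D² (x(D) = (2*D)*(2*D) = 4*D²)
f(T) = 4*T*(7 + T)² (f(T) = (4*(T*(7 + T))²)/T = (4*(T²*(7 + T)²))/T = (4*T²*(7 + T)²)/T = 4*T*(7 + T)²)
165*f(Z(6, -2)) = 165*(4*(-3 + 6*6)*(7 + (-3 + 6*6))²) = 165*(4*(-3 + 36)*(7 + (-3 + 36))²) = 165*(4*33*(7 + 33)²) = 165*(4*33*40²) = 165*(4*33*1600) = 165*211200 = 34848000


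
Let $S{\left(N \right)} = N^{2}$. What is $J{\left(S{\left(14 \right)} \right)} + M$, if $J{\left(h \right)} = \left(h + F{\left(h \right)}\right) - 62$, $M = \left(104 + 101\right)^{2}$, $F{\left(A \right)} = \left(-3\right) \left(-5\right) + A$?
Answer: $42370$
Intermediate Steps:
$F{\left(A \right)} = 15 + A$
$M = 42025$ ($M = 205^{2} = 42025$)
$J{\left(h \right)} = -47 + 2 h$ ($J{\left(h \right)} = \left(h + \left(15 + h\right)\right) - 62 = \left(15 + 2 h\right) - 62 = -47 + 2 h$)
$J{\left(S{\left(14 \right)} \right)} + M = \left(-47 + 2 \cdot 14^{2}\right) + 42025 = \left(-47 + 2 \cdot 196\right) + 42025 = \left(-47 + 392\right) + 42025 = 345 + 42025 = 42370$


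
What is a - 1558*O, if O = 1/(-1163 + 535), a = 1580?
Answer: 496899/314 ≈ 1582.5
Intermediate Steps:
O = -1/628 (O = 1/(-628) = -1/628 ≈ -0.0015924)
a - 1558*O = 1580 - 1558*(-1/628) = 1580 + 779/314 = 496899/314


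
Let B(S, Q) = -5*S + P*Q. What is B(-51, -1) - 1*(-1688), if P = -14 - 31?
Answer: 1988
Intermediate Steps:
P = -45
B(S, Q) = -45*Q - 5*S (B(S, Q) = -5*S - 45*Q = -45*Q - 5*S)
B(-51, -1) - 1*(-1688) = (-45*(-1) - 5*(-51)) - 1*(-1688) = (45 + 255) + 1688 = 300 + 1688 = 1988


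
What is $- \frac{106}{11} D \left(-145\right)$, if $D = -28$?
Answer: $- \frac{430360}{11} \approx -39124.0$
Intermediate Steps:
$- \frac{106}{11} D \left(-145\right) = - \frac{106}{11} \left(-28\right) \left(-145\right) = \left(-106\right) \frac{1}{11} \left(-28\right) \left(-145\right) = \left(- \frac{106}{11}\right) \left(-28\right) \left(-145\right) = \frac{2968}{11} \left(-145\right) = - \frac{430360}{11}$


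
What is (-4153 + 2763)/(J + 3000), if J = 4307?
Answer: -1390/7307 ≈ -0.19023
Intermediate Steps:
(-4153 + 2763)/(J + 3000) = (-4153 + 2763)/(4307 + 3000) = -1390/7307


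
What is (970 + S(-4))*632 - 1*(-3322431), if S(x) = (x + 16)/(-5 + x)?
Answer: 11803885/3 ≈ 3.9346e+6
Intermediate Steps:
S(x) = (16 + x)/(-5 + x)
(970 + S(-4))*632 - 1*(-3322431) = (970 + (16 - 4)/(-5 - 4))*632 - 1*(-3322431) = (970 + 12/(-9))*632 + 3322431 = (970 - ⅑*12)*632 + 3322431 = (970 - 4/3)*632 + 3322431 = (2906/3)*632 + 3322431 = 1836592/3 + 3322431 = 11803885/3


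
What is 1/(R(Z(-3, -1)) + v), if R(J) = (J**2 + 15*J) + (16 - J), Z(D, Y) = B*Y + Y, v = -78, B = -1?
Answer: -1/62 ≈ -0.016129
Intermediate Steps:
Z(D, Y) = 0 (Z(D, Y) = -Y + Y = 0)
R(J) = 16 + J**2 + 14*J
1/(R(Z(-3, -1)) + v) = 1/((16 + 0**2 + 14*0) - 78) = 1/((16 + 0 + 0) - 78) = 1/(16 - 78) = 1/(-62) = -1/62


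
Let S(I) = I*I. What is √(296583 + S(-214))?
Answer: √342379 ≈ 585.13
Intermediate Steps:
S(I) = I²
√(296583 + S(-214)) = √(296583 + (-214)²) = √(296583 + 45796) = √342379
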